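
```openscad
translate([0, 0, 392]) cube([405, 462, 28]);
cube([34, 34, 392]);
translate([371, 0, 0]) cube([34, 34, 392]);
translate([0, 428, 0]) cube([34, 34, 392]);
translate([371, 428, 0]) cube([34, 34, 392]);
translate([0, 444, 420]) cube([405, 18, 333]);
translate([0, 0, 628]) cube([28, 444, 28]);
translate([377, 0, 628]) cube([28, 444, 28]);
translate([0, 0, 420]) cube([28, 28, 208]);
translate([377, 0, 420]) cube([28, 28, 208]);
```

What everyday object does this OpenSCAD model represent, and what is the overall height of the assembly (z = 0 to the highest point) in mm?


A chair. The overall height is 753 mm.

A slab on four corner posts with a tall panel at the back — a chair. The seat slab sits at z = 392 with thickness 28, and the 333 mm backrest starts at the seat top, so the overall height is 392 + 28 + 333 = 753 mm.


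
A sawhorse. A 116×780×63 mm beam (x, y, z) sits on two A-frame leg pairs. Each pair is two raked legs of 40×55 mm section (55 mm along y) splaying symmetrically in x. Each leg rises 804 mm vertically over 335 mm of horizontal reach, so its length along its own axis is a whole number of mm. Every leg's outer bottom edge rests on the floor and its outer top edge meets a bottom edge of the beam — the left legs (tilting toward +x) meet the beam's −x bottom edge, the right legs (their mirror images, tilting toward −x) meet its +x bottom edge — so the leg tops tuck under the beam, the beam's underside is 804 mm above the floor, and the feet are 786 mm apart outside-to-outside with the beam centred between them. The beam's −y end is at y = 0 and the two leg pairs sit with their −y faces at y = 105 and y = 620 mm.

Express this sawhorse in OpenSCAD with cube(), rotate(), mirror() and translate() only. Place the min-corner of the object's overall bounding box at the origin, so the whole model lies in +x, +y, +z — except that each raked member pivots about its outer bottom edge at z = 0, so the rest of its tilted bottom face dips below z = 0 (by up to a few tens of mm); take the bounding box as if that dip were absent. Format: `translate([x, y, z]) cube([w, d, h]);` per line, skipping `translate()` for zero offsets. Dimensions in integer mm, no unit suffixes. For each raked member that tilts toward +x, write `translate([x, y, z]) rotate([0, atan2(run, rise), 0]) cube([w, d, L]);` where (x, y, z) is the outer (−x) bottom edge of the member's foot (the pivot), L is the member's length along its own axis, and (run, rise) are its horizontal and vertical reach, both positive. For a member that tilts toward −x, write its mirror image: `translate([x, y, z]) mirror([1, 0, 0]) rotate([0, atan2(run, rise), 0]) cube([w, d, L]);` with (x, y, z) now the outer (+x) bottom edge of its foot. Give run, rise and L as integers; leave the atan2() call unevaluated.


// leg length = √(335² + 804²) = 871
// right-leg outer foot x = 2·335 + 116 = 786
// beam min-corner = (335, 0, 804)
translate([335, 0, 804]) cube([116, 780, 63]);
translate([0, 105, 0]) rotate([0, atan2(335, 804), 0]) cube([40, 55, 871]);
translate([786, 105, 0]) mirror([1, 0, 0]) rotate([0, atan2(335, 804), 0]) cube([40, 55, 871]);
translate([0, 620, 0]) rotate([0, atan2(335, 804), 0]) cube([40, 55, 871]);
translate([786, 620, 0]) mirror([1, 0, 0]) rotate([0, atan2(335, 804), 0]) cube([40, 55, 871]);


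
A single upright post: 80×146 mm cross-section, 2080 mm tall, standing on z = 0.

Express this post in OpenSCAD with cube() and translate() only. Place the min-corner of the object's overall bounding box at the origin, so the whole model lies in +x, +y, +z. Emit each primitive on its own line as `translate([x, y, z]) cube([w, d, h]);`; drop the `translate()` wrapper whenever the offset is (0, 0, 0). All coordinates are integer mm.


cube([80, 146, 2080]);


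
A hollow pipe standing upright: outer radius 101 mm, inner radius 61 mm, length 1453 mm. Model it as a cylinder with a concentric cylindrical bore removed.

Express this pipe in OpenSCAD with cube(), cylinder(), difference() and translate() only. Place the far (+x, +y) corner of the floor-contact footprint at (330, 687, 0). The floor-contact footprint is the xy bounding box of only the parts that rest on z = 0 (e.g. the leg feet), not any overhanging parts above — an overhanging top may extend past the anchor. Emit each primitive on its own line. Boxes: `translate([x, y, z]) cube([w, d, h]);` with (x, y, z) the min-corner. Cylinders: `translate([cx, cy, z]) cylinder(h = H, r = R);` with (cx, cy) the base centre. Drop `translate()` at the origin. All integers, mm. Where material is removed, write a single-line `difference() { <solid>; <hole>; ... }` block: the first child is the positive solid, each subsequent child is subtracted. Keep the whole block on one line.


difference() { translate([229, 586, 0]) cylinder(h = 1453, r = 101); translate([229, 586, 0]) cylinder(h = 1453, r = 61); }


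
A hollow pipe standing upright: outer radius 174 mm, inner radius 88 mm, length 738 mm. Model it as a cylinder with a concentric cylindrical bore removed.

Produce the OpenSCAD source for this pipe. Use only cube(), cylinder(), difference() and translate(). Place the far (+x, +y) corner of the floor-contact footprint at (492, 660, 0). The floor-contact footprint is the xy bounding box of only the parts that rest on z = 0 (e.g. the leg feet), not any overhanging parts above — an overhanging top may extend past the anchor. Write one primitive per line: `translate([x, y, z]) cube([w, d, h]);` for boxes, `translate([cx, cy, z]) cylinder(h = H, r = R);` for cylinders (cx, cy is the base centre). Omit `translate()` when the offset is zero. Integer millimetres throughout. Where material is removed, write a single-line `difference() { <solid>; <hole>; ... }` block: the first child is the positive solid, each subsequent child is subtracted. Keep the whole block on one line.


difference() { translate([318, 486, 0]) cylinder(h = 738, r = 174); translate([318, 486, 0]) cylinder(h = 738, r = 88); }


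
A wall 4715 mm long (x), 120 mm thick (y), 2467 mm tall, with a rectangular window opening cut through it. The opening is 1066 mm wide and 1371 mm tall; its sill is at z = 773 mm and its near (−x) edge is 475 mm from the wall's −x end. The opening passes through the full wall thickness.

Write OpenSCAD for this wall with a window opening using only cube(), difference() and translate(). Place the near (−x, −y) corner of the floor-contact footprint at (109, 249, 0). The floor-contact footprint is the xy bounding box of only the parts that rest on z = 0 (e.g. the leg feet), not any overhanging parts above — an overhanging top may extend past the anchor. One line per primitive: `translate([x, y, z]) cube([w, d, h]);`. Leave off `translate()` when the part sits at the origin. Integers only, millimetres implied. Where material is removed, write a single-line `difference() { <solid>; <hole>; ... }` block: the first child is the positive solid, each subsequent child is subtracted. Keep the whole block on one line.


difference() { translate([109, 249, 0]) cube([4715, 120, 2467]); translate([584, 249, 773]) cube([1066, 120, 1371]); }


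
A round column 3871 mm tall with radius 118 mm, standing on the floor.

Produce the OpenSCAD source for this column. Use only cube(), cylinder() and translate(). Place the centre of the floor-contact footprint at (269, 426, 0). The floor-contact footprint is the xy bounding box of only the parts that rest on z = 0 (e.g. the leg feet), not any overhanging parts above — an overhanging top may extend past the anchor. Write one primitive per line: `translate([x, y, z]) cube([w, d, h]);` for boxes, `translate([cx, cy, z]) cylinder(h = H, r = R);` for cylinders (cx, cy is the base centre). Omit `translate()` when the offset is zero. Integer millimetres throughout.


translate([269, 426, 0]) cylinder(h = 3871, r = 118);


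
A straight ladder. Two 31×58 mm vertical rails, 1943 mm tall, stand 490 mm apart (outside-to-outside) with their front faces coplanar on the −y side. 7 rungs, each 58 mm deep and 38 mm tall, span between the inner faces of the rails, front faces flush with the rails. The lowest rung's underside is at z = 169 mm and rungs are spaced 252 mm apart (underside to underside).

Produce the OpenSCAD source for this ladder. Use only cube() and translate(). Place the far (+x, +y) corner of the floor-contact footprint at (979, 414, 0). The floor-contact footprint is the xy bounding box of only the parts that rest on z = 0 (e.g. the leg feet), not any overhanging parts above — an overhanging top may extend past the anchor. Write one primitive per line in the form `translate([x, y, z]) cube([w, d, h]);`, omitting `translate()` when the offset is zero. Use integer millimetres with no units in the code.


translate([489, 356, 0]) cube([31, 58, 1943]);
translate([948, 356, 0]) cube([31, 58, 1943]);
translate([520, 356, 169]) cube([428, 58, 38]);
translate([520, 356, 421]) cube([428, 58, 38]);
translate([520, 356, 673]) cube([428, 58, 38]);
translate([520, 356, 925]) cube([428, 58, 38]);
translate([520, 356, 1177]) cube([428, 58, 38]);
translate([520, 356, 1429]) cube([428, 58, 38]);
translate([520, 356, 1681]) cube([428, 58, 38]);


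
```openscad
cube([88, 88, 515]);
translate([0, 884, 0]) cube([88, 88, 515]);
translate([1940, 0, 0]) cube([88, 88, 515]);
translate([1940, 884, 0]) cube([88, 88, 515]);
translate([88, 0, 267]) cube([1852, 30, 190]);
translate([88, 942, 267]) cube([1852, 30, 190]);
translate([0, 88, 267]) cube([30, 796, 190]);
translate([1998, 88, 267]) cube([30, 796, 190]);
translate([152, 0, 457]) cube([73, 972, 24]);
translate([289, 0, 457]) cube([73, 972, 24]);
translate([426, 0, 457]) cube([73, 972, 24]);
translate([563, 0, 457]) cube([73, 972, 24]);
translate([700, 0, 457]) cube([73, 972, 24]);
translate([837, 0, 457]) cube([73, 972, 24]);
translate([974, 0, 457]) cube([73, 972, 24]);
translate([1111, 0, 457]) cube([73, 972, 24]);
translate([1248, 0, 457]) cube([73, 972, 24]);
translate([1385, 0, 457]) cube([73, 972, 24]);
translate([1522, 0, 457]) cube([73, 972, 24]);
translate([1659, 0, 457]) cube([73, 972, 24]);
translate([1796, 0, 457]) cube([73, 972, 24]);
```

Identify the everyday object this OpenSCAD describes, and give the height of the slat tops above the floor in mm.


A bed frame. The slat-top height is 481 mm.

Four posts, four rails, and a row of slats — a bed frame. Slats sit on the rails at z = 267 + 190 = 457; with slat thickness 24, the top is 481 mm.


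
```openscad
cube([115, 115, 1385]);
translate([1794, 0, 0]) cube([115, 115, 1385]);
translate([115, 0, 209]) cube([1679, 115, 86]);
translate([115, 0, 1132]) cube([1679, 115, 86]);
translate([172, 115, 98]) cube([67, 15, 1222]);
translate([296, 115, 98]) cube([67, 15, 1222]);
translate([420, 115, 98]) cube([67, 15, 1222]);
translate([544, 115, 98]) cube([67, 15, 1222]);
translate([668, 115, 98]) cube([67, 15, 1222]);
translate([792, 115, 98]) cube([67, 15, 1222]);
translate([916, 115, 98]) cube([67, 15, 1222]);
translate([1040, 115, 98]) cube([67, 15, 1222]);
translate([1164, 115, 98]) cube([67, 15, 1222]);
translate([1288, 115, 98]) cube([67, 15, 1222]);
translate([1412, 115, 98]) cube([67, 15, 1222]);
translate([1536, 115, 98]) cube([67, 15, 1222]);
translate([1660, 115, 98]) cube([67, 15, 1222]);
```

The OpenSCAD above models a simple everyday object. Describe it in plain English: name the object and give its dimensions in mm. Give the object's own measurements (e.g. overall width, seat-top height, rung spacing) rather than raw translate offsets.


A fence section. Two 115×115 mm posts, 1385 mm tall, stand on the floor with a clear span of 1679 mm between their inner faces. Two horizontal rails of 115×86 mm section span the gap between the posts with their undersides at z = 209 mm and z = 1132 mm, flush with the posts' −y face. 13 pickets, each 67 mm wide, 15 mm thick and 1222 mm tall, are fixed to the +y face of the rails with their bottoms at z = 98 mm, spaced across the span with a 57 mm gap after the −x post and between neighbouring pickets, with 67 mm left before the +x post.


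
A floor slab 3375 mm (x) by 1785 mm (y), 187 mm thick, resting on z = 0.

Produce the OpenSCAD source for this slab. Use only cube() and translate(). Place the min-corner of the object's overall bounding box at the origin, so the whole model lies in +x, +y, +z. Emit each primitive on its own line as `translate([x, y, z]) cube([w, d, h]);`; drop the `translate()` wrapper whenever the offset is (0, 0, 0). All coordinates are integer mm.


cube([3375, 1785, 187]);


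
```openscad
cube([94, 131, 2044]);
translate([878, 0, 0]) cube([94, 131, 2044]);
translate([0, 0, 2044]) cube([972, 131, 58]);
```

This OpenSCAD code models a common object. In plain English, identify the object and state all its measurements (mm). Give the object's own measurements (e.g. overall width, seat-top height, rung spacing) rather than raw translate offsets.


A door frame. The clear opening is 784 mm wide and 2044 mm high. Two 94 mm wide jambs, 131 mm deep, stand either side of the opening from the floor to the top of the opening. A 58 mm thick head sits across the top of both jambs, spanning the full outside width of the frame.


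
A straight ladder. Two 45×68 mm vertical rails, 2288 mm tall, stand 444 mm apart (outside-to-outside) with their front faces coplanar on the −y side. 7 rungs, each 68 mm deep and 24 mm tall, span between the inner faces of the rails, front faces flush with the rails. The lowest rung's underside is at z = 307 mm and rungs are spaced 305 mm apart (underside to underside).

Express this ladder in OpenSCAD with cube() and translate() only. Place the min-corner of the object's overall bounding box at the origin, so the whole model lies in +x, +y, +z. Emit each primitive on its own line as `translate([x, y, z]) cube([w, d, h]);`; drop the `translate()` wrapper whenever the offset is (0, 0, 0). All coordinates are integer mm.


// rung span = 444 - 2*45 = 354
// rung[k] z = 307 + k*305
cube([45, 68, 2288]);
translate([399, 0, 0]) cube([45, 68, 2288]);
translate([45, 0, 307]) cube([354, 68, 24]);
translate([45, 0, 612]) cube([354, 68, 24]);
translate([45, 0, 917]) cube([354, 68, 24]);
translate([45, 0, 1222]) cube([354, 68, 24]);
translate([45, 0, 1527]) cube([354, 68, 24]);
translate([45, 0, 1832]) cube([354, 68, 24]);
translate([45, 0, 2137]) cube([354, 68, 24]);


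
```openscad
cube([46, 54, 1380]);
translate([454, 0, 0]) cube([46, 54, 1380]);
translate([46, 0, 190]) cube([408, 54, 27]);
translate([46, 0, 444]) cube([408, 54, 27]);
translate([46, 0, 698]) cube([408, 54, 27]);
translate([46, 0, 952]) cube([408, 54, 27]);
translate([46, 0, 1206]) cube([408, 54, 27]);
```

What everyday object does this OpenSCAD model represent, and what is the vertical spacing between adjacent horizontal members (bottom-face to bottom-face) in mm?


A ladder. The rung spacing is 254 mm.

Two tall 46×54 posts with 5 short bars between them — a ladder. Adjacent rungs sit at z = 190 and z = 444, so the spacing is 444 − 190 = 254 mm.


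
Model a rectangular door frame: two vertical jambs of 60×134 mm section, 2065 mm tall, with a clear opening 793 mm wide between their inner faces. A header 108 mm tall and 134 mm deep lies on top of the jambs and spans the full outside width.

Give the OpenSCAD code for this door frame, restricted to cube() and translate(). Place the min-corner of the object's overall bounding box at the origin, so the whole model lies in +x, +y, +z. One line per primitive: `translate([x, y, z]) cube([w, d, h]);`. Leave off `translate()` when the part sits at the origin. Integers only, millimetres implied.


cube([60, 134, 2065]);
translate([853, 0, 0]) cube([60, 134, 2065]);
translate([0, 0, 2065]) cube([913, 134, 108]);


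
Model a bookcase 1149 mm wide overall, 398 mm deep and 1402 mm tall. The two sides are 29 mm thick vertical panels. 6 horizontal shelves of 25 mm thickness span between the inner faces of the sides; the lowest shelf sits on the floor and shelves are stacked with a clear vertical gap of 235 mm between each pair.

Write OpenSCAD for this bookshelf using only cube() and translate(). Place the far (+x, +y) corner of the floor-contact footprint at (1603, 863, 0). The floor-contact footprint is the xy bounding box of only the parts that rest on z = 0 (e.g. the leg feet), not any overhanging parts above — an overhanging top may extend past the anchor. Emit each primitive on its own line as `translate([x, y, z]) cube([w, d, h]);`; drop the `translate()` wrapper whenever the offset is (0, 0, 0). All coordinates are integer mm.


translate([454, 465, 0]) cube([29, 398, 1402]);
translate([1574, 465, 0]) cube([29, 398, 1402]);
translate([483, 465, 0]) cube([1091, 398, 25]);
translate([483, 465, 260]) cube([1091, 398, 25]);
translate([483, 465, 520]) cube([1091, 398, 25]);
translate([483, 465, 780]) cube([1091, 398, 25]);
translate([483, 465, 1040]) cube([1091, 398, 25]);
translate([483, 465, 1300]) cube([1091, 398, 25]);


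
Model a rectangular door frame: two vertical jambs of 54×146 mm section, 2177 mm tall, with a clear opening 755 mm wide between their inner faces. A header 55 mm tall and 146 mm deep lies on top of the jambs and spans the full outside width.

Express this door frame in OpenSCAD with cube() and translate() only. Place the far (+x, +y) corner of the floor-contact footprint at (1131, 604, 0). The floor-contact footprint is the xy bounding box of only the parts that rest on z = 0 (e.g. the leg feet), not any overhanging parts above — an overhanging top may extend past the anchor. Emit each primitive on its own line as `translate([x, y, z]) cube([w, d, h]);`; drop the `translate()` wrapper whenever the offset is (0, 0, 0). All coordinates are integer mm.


translate([268, 458, 0]) cube([54, 146, 2177]);
translate([1077, 458, 0]) cube([54, 146, 2177]);
translate([268, 458, 2177]) cube([863, 146, 55]);


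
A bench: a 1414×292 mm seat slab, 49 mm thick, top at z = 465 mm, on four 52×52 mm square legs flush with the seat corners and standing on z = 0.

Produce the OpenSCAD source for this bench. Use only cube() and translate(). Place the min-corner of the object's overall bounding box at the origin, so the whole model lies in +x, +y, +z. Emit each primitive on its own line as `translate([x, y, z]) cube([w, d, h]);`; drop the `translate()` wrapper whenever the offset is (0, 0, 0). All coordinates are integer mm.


// leg_h = 465 − 49 = 416
translate([0, 0, 416]) cube([1414, 292, 49]);
cube([52, 52, 416]);
translate([0, 240, 0]) cube([52, 52, 416]);
translate([1362, 0, 0]) cube([52, 52, 416]);
translate([1362, 240, 0]) cube([52, 52, 416]);


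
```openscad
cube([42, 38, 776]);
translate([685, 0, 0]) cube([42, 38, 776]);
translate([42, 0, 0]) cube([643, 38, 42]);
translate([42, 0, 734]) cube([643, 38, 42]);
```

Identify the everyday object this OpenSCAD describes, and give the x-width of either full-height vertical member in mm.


A picture frame. The border width is 42 mm.

Four thin pieces enclosing a rectangular opening — a picture frame. The two full-height stiles are 776 mm tall; the top rail sits at z = 734 and is 42 mm tall, so the border above the opening is 776 − 734 = 42 mm, matching the stile x-width.


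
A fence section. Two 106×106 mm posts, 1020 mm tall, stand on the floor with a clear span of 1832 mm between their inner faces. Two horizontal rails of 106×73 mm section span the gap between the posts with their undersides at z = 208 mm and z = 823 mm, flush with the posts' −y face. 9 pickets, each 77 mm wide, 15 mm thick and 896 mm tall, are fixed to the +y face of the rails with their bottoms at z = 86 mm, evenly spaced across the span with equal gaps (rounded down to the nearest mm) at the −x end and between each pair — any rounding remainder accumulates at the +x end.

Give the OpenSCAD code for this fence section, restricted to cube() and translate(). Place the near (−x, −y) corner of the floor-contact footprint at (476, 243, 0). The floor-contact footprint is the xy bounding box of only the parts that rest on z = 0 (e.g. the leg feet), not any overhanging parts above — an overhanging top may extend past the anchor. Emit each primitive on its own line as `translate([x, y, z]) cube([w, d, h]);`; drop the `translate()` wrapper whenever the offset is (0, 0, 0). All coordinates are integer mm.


translate([476, 243, 0]) cube([106, 106, 1020]);
translate([2414, 243, 0]) cube([106, 106, 1020]);
translate([582, 243, 208]) cube([1832, 106, 73]);
translate([582, 243, 823]) cube([1832, 106, 73]);
translate([695, 349, 86]) cube([77, 15, 896]);
translate([885, 349, 86]) cube([77, 15, 896]);
translate([1075, 349, 86]) cube([77, 15, 896]);
translate([1265, 349, 86]) cube([77, 15, 896]);
translate([1455, 349, 86]) cube([77, 15, 896]);
translate([1645, 349, 86]) cube([77, 15, 896]);
translate([1835, 349, 86]) cube([77, 15, 896]);
translate([2025, 349, 86]) cube([77, 15, 896]);
translate([2215, 349, 86]) cube([77, 15, 896]);


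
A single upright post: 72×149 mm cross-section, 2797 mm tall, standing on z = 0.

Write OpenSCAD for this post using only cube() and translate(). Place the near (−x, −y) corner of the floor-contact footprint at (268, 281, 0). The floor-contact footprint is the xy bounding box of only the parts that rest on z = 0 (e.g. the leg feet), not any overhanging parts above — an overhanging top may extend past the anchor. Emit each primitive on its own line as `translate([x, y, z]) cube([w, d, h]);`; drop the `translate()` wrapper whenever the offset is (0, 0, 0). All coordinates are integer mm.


translate([268, 281, 0]) cube([72, 149, 2797]);


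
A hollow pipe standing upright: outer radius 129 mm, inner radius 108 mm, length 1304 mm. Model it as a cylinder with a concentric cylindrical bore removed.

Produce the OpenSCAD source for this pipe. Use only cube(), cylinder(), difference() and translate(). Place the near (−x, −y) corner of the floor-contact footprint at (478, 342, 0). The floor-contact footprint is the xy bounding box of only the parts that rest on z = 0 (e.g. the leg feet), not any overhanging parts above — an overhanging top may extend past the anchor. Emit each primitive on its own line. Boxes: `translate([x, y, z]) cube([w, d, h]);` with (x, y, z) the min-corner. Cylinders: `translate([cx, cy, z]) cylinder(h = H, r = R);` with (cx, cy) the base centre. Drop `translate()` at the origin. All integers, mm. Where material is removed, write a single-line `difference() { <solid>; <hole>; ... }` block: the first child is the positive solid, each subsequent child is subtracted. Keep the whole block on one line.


difference() { translate([607, 471, 0]) cylinder(h = 1304, r = 129); translate([607, 471, 0]) cylinder(h = 1304, r = 108); }


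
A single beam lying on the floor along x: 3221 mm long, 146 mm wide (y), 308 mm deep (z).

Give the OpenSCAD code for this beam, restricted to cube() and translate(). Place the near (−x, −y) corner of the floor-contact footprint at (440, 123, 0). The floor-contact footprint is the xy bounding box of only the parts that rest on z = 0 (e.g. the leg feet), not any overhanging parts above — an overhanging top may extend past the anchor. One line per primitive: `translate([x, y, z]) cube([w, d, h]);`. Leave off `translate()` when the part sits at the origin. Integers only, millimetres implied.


translate([440, 123, 0]) cube([3221, 146, 308]);


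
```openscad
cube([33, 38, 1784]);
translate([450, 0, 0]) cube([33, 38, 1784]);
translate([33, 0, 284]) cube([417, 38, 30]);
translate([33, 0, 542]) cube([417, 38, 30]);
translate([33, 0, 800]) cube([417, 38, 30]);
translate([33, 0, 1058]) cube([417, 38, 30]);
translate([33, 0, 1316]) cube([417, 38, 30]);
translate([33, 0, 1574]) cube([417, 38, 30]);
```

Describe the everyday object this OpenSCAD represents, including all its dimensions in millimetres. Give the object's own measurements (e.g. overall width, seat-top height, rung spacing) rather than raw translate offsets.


A straight ladder. Two 33×38 mm vertical rails, 1784 mm tall, stand 483 mm apart (outside-to-outside) with their front faces coplanar on the −y side. 6 rungs, each 38 mm deep and 30 mm tall, span between the inner faces of the rails, front faces flush with the rails. The lowest rung's underside is at z = 284 mm and rungs are spaced 258 mm apart (underside to underside).


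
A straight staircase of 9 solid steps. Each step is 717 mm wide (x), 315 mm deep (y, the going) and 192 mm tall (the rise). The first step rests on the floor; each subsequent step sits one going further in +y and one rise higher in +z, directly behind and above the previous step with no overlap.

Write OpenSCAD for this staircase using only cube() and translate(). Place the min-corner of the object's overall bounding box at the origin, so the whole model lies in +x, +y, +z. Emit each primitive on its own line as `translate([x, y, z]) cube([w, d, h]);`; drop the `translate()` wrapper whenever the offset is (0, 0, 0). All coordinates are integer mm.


cube([717, 315, 192]);
translate([0, 315, 192]) cube([717, 315, 192]);
translate([0, 630, 384]) cube([717, 315, 192]);
translate([0, 945, 576]) cube([717, 315, 192]);
translate([0, 1260, 768]) cube([717, 315, 192]);
translate([0, 1575, 960]) cube([717, 315, 192]);
translate([0, 1890, 1152]) cube([717, 315, 192]);
translate([0, 2205, 1344]) cube([717, 315, 192]);
translate([0, 2520, 1536]) cube([717, 315, 192]);


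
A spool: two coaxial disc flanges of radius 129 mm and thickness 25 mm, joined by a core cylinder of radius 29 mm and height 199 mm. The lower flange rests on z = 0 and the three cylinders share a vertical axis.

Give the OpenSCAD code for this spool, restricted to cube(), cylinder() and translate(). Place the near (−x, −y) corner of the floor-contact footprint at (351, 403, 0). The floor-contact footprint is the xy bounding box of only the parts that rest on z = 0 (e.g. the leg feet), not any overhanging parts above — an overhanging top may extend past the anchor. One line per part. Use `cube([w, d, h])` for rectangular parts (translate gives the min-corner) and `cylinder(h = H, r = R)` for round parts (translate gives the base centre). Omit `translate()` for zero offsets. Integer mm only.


translate([480, 532, 0]) cylinder(h = 25, r = 129);
translate([480, 532, 25]) cylinder(h = 199, r = 29);
translate([480, 532, 224]) cylinder(h = 25, r = 129);


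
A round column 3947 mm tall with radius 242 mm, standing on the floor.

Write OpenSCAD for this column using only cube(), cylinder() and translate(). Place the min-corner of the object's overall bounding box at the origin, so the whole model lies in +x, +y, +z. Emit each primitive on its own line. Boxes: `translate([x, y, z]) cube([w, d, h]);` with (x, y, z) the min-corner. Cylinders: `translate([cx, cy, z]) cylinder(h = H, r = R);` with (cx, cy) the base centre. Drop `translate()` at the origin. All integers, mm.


translate([242, 242, 0]) cylinder(h = 3947, r = 242);


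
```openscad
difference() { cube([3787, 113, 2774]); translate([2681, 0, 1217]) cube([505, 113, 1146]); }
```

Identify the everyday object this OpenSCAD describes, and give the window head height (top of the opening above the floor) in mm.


A wall with a window opening. The window head height is 2363 mm.

A wall with a rectangular opening subtracted — a window. Sill at z = 1217, opening 1146 mm tall, so the head is at 1217 + 1146 = 2363 mm.


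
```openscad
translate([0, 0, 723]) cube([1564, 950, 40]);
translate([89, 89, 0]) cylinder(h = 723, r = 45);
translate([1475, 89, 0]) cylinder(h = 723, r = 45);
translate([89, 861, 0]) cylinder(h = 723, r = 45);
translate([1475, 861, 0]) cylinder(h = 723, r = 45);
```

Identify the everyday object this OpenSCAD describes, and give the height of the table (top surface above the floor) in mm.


A table. The table height is 763 mm.

A 1564×950×40 slab sits at z = 723 on four Ø90 mm round legs — a table. The top surface is at 723 + 40 = 763 mm.


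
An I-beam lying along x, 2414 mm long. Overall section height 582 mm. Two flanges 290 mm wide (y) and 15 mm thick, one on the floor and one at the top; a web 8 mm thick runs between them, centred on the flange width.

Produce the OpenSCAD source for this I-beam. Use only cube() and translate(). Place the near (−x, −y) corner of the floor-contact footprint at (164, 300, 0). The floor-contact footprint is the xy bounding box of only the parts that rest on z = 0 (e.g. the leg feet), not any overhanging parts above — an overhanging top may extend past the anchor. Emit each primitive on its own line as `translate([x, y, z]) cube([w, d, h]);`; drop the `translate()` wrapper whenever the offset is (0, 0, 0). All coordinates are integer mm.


translate([164, 300, 0]) cube([2414, 290, 15]);
translate([164, 441, 15]) cube([2414, 8, 552]);
translate([164, 300, 567]) cube([2414, 290, 15]);


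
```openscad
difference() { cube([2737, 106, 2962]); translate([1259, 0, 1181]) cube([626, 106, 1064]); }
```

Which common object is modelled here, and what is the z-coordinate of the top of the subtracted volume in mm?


A wall with a window opening. The window head height is 2245 mm.

A wall with a rectangular opening subtracted — a window. Sill at z = 1181, opening 1064 mm tall, so the head is at 1181 + 1064 = 2245 mm.


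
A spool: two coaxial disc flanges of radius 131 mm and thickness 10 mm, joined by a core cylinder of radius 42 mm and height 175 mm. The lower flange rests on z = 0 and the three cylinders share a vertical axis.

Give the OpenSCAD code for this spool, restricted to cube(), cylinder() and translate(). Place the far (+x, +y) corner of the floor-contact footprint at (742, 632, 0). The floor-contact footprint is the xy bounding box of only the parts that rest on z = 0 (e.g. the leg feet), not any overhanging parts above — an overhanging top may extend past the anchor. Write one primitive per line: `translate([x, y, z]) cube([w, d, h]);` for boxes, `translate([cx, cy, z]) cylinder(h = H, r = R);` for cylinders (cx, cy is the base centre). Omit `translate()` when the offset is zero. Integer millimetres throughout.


translate([611, 501, 0]) cylinder(h = 10, r = 131);
translate([611, 501, 10]) cylinder(h = 175, r = 42);
translate([611, 501, 185]) cylinder(h = 10, r = 131);


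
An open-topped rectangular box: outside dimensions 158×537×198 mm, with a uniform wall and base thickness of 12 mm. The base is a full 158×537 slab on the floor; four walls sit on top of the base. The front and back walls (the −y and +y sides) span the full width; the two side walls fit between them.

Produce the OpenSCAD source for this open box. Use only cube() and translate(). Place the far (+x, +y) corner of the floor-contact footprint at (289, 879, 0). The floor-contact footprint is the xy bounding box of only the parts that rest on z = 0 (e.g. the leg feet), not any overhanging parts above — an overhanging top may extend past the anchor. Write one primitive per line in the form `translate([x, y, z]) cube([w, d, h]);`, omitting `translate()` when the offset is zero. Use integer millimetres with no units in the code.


translate([131, 342, 0]) cube([158, 537, 12]);
translate([131, 342, 12]) cube([158, 12, 186]);
translate([131, 867, 12]) cube([158, 12, 186]);
translate([131, 354, 12]) cube([12, 513, 186]);
translate([277, 354, 12]) cube([12, 513, 186]);


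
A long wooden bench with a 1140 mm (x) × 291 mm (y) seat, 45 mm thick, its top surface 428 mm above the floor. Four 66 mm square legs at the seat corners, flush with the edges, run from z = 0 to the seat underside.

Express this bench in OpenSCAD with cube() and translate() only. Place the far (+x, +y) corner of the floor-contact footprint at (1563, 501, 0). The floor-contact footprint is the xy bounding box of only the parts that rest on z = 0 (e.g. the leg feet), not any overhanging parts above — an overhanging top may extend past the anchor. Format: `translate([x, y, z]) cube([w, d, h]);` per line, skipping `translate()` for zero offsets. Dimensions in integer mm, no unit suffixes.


// leg_h = 428 − 45 = 383
translate([423, 210, 383]) cube([1140, 291, 45]);
translate([423, 210, 0]) cube([66, 66, 383]);
translate([423, 435, 0]) cube([66, 66, 383]);
translate([1497, 210, 0]) cube([66, 66, 383]);
translate([1497, 435, 0]) cube([66, 66, 383]);


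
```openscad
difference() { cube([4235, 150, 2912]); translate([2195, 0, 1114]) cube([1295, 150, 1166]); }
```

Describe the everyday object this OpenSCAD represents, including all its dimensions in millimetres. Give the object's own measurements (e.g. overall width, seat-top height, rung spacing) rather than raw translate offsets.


A wall 4235 mm long (x), 150 mm thick (y), 2912 mm tall, with a rectangular window opening cut through it. The opening is 1295 mm wide and 1166 mm tall; its sill is at z = 1114 mm and its near (−x) edge is 2195 mm from the wall's −x end. The opening passes through the full wall thickness.


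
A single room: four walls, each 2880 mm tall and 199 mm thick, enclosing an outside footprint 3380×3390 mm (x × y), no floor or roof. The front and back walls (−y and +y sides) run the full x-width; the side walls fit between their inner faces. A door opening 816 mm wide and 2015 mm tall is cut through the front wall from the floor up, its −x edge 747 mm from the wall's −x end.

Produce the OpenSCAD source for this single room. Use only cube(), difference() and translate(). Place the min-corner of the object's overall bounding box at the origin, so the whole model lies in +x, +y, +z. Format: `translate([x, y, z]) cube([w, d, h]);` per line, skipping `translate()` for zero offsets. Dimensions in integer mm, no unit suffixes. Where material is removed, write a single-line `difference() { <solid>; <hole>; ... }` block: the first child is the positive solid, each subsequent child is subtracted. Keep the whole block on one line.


difference() { cube([3380, 199, 2880]); translate([747, 0, 0]) cube([816, 199, 2015]); }
translate([0, 3191, 0]) cube([3380, 199, 2880]);
translate([0, 199, 0]) cube([199, 2992, 2880]);
translate([3181, 199, 0]) cube([199, 2992, 2880]);


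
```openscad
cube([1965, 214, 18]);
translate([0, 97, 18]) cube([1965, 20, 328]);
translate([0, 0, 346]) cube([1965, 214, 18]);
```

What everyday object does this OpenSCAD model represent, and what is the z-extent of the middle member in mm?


An I-beam. The web height is 328 mm.

Two wide flanges with a thin centred web — an I-beam. Overall 364 mm minus two 18 mm flanges gives a web of 364 − 2·18 = 328 mm.


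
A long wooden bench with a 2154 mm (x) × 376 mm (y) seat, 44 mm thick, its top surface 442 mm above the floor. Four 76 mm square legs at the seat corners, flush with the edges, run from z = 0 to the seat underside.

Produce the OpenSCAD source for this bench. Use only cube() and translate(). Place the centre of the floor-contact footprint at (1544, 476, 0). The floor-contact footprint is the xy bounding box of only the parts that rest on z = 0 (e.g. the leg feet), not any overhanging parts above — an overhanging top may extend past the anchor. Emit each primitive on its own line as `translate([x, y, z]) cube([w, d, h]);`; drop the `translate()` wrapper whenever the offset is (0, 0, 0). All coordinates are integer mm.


// leg_h = 442 − 44 = 398
translate([467, 288, 398]) cube([2154, 376, 44]);
translate([467, 288, 0]) cube([76, 76, 398]);
translate([467, 588, 0]) cube([76, 76, 398]);
translate([2545, 288, 0]) cube([76, 76, 398]);
translate([2545, 588, 0]) cube([76, 76, 398]);


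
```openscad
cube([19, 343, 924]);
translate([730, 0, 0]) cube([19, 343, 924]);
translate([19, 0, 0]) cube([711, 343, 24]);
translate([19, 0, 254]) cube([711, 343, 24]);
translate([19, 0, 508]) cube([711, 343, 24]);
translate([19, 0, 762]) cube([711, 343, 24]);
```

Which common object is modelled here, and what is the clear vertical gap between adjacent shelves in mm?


A bookshelf. The clear shelf gap is 230 mm.

Two tall side panels with 4 horizontal boards between them — a bookshelf. The first two shelf undersides are at z = 0 and z = 254; with shelf thickness 24, the clear gap is 254 − 0 − 24 = 230 mm.


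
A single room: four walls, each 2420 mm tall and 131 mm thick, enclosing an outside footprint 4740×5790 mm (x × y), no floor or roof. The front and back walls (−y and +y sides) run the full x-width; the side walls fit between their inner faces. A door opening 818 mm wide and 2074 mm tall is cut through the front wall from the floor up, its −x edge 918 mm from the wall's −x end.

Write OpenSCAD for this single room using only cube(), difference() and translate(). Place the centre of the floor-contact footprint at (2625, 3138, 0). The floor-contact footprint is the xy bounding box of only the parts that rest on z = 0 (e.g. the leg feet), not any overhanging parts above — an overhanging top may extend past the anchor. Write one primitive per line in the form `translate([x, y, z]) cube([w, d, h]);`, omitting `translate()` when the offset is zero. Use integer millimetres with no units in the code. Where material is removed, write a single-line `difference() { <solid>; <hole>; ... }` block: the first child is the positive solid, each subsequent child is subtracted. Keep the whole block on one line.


difference() { translate([255, 243, 0]) cube([4740, 131, 2420]); translate([1173, 243, 0]) cube([818, 131, 2074]); }
translate([255, 5902, 0]) cube([4740, 131, 2420]);
translate([255, 374, 0]) cube([131, 5528, 2420]);
translate([4864, 374, 0]) cube([131, 5528, 2420]);


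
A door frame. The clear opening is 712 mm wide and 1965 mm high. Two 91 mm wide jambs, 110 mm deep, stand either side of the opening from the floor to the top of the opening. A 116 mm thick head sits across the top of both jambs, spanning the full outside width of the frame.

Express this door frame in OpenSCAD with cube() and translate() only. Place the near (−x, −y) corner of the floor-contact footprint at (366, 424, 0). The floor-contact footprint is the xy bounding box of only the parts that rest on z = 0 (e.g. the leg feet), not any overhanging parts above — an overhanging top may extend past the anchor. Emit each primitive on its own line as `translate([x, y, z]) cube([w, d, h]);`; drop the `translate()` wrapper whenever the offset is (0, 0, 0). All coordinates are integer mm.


translate([366, 424, 0]) cube([91, 110, 1965]);
translate([1169, 424, 0]) cube([91, 110, 1965]);
translate([366, 424, 1965]) cube([894, 110, 116]);


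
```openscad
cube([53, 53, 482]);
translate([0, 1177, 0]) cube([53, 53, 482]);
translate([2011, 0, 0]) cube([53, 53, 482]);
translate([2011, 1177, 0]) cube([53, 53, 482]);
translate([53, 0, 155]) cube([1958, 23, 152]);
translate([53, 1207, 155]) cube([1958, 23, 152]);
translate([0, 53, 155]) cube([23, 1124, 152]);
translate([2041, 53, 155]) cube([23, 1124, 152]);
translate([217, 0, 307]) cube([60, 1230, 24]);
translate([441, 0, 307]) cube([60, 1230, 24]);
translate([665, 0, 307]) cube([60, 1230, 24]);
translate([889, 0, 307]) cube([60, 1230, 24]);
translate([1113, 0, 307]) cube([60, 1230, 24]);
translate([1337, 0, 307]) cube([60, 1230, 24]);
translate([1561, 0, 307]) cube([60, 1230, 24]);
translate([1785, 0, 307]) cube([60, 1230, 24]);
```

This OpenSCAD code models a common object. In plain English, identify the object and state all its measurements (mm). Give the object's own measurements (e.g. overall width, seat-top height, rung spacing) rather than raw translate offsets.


A bed frame 2064 mm long (x) by 1230 mm wide (y). Four 53×53 mm corner posts, 482 mm tall, at the corners of the footprint. Four rails of 23 mm thickness and 152 mm height run between adjacent posts with their undersides at z = 155 mm, their outer faces flush with the outside of the frame (the two x-running rails run between the posts' inner faces; the two y-running rails run between the posts' inner faces). 8 slats, each 60 mm wide (x) and 24 mm thick, lie across the top of the two x-running rails, running the full 1230 mm width of the frame in y; along x they sit between the end posts with a 164 mm gap after the −x posts and between neighbouring slats, leaving 166 mm before the +x posts.
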